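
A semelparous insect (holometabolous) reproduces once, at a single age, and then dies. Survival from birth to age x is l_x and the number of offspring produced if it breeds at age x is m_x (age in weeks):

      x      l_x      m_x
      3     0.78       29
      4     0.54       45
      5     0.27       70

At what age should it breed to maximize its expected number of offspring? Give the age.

4

Expected offspring if breeding at age x = l_x × m_x:
  age 3: 0.78 × 29 = 22.620
  age 4: 0.54 × 45 = 24.300
  age 5: 0.27 × 70 = 18.900
Maximum at age 4 (24.300).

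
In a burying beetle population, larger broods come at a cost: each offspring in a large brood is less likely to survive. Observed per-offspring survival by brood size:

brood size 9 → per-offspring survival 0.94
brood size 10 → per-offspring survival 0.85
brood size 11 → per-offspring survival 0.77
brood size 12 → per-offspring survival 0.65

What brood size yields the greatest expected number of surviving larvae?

Expected surviving larvae = c × s(c):
  c=9: 9 × 0.94 = 8.460
  c=10: 10 × 0.85 = 8.500
  c=11: 11 × 0.77 = 8.470
  c=12: 12 × 0.65 = 7.800
Maximum at c = 10 (8.500 surviving larvae).

10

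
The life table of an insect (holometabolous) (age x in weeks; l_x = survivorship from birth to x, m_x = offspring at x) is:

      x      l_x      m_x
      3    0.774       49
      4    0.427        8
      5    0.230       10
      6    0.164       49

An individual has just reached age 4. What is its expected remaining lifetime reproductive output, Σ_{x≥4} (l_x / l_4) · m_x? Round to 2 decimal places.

l_4 = 0.427. Conditional survival from age 4 to x is l_x / l_4.
  x=4: (0.427/0.427) × 8 = 8.0000
  x=5: (0.230/0.427) × 10 = 5.3864
  x=6: (0.164/0.427) × 49 = 18.8197
Sum = 8.0000 + 5.3864 + 18.8197 = 32.2061

32.21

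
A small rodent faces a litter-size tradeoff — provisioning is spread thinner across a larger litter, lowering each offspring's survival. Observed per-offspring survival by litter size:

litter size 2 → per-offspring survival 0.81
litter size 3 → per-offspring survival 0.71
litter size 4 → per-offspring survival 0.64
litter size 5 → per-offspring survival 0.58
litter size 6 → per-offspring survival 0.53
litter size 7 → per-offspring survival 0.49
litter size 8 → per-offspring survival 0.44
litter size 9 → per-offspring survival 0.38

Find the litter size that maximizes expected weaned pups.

Expected weaned pups = c × s(c):
  c=2: 2 × 0.81 = 1.620
  c=3: 3 × 0.71 = 2.130
  c=4: 4 × 0.64 = 2.560
  c=5: 5 × 0.58 = 2.900
  c=6: 6 × 0.53 = 3.180
  c=7: 7 × 0.49 = 3.430
  c=8: 8 × 0.44 = 3.520
  c=9: 9 × 0.38 = 3.420
Maximum at c = 8 (3.520 weaned pups).

8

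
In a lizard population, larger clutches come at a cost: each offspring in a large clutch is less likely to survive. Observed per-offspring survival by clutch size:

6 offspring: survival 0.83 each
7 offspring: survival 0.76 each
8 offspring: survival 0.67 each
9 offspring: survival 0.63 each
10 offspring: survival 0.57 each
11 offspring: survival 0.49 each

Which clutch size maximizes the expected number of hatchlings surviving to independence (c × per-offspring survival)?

Expected hatchlings surviving to independence = c × s(c):
  c=6: 6 × 0.83 = 4.980
  c=7: 7 × 0.76 = 5.320
  c=8: 8 × 0.67 = 5.360
  c=9: 9 × 0.63 = 5.670
  c=10: 10 × 0.57 = 5.700
  c=11: 11 × 0.49 = 5.390
Maximum at c = 10 (5.700 hatchlings surviving to independence).

10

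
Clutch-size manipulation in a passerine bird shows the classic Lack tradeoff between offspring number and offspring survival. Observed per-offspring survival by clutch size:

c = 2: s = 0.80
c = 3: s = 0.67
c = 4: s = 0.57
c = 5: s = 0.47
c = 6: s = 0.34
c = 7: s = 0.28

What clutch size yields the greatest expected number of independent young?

5

Expected independent young = c × s(c):
  c=2: 2 × 0.80 = 1.600
  c=3: 3 × 0.67 = 2.010
  c=4: 4 × 0.57 = 2.280
  c=5: 5 × 0.47 = 2.350
  c=6: 6 × 0.34 = 2.040
  c=7: 7 × 0.28 = 1.960
Maximum at c = 5 (2.350 independent young).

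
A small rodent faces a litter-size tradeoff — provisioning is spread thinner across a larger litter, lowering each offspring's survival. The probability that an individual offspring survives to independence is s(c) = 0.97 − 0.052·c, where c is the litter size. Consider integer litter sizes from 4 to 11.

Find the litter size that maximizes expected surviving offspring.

Expected surviving offspring = c × s(c):
  c=4: 4 × 0.762 = 3.048
  c=5: 5 × 0.710 = 3.550
  c=6: 6 × 0.658 = 3.948
  c=7: 7 × 0.606 = 4.242
  c=8: 8 × 0.554 = 4.432
  c=9: 9 × 0.502 = 4.518
  c=10: 10 × 0.450 = 4.500
  c=11: 11 × 0.398 = 4.378
Maximum at c = 9 (4.518 surviving offspring).

9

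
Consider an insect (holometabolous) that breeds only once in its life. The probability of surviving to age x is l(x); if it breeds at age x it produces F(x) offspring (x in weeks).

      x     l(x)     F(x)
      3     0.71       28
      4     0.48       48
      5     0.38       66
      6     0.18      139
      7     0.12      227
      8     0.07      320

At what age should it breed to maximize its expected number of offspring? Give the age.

Expected offspring if breeding at age x = l(x) × F(x):
  age 3: 0.71 × 28 = 19.880
  age 4: 0.48 × 48 = 23.040
  age 5: 0.38 × 66 = 25.080
  age 6: 0.18 × 139 = 25.020
  age 7: 0.12 × 227 = 27.240
  age 8: 0.07 × 320 = 22.400
Maximum at age 7 (27.240).

7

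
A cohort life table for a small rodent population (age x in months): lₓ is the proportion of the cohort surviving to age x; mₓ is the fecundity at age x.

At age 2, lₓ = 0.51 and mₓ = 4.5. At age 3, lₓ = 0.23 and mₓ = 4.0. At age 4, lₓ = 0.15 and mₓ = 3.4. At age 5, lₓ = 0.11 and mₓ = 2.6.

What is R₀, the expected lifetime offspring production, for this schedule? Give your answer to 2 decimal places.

4.01

R₀ = Σ lₓ mₓ:
  age 2: 0.51 × 4.5 = 2.2950
  age 3: 0.23 × 4.0 = 0.9200
  age 4: 0.15 × 3.4 = 0.5100
  age 5: 0.11 × 2.6 = 0.2860
R₀ = 2.2950 + 0.9200 + 0.5100 + 0.2860 = 4.0110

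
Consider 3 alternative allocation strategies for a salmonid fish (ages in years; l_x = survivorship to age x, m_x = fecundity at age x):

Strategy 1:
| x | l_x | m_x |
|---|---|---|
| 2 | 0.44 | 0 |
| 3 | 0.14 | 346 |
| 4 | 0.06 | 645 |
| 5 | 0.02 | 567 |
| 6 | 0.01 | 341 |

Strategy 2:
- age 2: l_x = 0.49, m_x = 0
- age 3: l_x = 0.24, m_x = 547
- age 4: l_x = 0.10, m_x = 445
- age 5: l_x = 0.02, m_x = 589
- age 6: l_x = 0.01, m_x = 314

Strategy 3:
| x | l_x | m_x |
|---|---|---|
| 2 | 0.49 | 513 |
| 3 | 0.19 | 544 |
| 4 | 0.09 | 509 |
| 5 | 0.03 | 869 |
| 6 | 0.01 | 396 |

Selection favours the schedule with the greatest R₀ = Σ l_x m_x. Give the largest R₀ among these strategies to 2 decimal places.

430.57

Strategy 1: R₀ = 0.44×0 + 0.14×346 + 0.06×645 + 0.02×567 + 0.01×341 = 101.8900
Strategy 2: R₀ = 0.49×0 + 0.24×547 + 0.10×445 + 0.02×589 + 0.01×314 = 190.7000
Strategy 3: R₀ = 0.49×513 + 0.19×544 + 0.09×509 + 0.03×869 + 0.01×396 = 430.5700
Highest R₀: strategy 3 with 430.5700.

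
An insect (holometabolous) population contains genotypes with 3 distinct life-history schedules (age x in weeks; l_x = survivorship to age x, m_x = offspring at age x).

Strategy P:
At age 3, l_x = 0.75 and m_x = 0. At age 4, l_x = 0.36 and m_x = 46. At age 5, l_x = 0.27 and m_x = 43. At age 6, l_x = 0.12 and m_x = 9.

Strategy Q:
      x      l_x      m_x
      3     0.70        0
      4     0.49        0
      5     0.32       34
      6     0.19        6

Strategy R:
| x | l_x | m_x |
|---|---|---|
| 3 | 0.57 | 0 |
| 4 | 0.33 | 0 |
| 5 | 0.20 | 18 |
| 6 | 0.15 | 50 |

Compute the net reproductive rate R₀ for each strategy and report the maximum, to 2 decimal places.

29.25

Strategy P: R₀ = 0.75×0 + 0.36×46 + 0.27×43 + 0.12×9 = 29.2500
Strategy Q: R₀ = 0.70×0 + 0.49×0 + 0.32×34 + 0.19×6 = 12.0200
Strategy R: R₀ = 0.57×0 + 0.33×0 + 0.20×18 + 0.15×50 = 11.1000
Highest R₀: strategy P with 29.2500.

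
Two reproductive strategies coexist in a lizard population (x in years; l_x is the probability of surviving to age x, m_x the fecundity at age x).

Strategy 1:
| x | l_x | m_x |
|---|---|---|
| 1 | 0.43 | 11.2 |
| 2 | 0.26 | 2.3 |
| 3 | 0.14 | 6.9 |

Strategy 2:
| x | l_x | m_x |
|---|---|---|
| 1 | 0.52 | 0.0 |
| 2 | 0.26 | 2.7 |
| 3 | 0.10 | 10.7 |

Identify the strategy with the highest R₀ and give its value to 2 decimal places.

Strategy 1: R₀ = 0.43×11.2 + 0.26×2.3 + 0.14×6.9 = 6.3800
Strategy 2: R₀ = 0.52×0.0 + 0.26×2.7 + 0.10×10.7 = 1.7720
Highest R₀: strategy 1 with 6.3800.

6.38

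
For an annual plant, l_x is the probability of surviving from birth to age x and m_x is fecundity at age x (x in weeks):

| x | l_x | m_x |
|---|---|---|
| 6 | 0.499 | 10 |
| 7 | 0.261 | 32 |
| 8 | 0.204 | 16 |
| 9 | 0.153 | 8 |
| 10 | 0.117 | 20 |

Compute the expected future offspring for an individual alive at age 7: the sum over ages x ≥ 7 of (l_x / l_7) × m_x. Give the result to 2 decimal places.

58.16

l_7 = 0.261. Conditional survival from age 7 to x is l_x / l_7.
  x=7: (0.261/0.261) × 32 = 32.0000
  x=8: (0.204/0.261) × 16 = 12.5057
  x=9: (0.153/0.261) × 8 = 4.6897
  x=10: (0.117/0.261) × 20 = 8.9655
Sum = 32.0000 + 12.5057 + 4.6897 + 8.9655 = 58.1609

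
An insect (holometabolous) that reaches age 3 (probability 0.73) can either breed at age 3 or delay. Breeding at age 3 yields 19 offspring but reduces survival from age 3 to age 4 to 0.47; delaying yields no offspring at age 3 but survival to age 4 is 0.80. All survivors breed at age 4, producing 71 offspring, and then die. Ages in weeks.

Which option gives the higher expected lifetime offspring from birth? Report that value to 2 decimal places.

41.46

breed at age 3: R₀ = 0.73 × (19 + 0.47 × 71) = 0.73 × 52.3700 = 38.2301
delay to age 4: R₀ = 0.73 × (0.80 × 71) = 0.73 × 56.8000 = 41.4640
Higher: delay to age 4 (41.4640).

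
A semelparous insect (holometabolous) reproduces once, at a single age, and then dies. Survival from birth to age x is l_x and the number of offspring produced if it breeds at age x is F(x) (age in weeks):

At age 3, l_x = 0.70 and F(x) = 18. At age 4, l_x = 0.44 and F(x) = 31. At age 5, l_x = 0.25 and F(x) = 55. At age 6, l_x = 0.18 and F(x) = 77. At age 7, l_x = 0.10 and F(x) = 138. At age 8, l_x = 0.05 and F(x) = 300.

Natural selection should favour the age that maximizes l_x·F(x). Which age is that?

Expected offspring if breeding at age x = l_x × F(x):
  age 3: 0.70 × 18 = 12.600
  age 4: 0.44 × 31 = 13.640
  age 5: 0.25 × 55 = 13.750
  age 6: 0.18 × 77 = 13.860
  age 7: 0.10 × 138 = 13.800
  age 8: 0.05 × 300 = 15.000
Maximum at age 8 (15.000).

8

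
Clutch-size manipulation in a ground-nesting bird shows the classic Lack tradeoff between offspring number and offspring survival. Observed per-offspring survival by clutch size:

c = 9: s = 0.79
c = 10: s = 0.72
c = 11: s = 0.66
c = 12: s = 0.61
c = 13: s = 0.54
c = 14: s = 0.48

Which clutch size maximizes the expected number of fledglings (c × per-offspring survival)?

Expected fledglings = c × s(c):
  c=9: 9 × 0.79 = 7.110
  c=10: 10 × 0.72 = 7.200
  c=11: 11 × 0.66 = 7.260
  c=12: 12 × 0.61 = 7.320
  c=13: 13 × 0.54 = 7.020
  c=14: 14 × 0.48 = 6.720
Maximum at c = 12 (7.320 fledglings).

12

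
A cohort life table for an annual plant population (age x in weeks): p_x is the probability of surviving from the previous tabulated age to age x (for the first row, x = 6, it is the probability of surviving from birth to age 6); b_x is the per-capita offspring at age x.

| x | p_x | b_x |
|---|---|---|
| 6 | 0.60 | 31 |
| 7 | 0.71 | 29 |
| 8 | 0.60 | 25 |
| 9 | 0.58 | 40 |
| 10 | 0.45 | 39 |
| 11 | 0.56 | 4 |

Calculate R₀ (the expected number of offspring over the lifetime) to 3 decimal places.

46.025

Survivorship from birth: l_x = p_6·p_7·…·p_x.
  l_6 = 0.60000
  l_7 = 0.42600
  l_8 = 0.25560
  l_9 = 0.14825
  l_10 = 0.06671
  l_11 = 0.03736
R₀ = Σ l_x b_x:
  age 6: 0.60000 × 31 = 18.6000
  age 7: 0.42600 × 29 = 12.3540
  age 8: 0.25560 × 25 = 6.3900
  age 9: 0.14825 × 40 = 5.9300
  age 10: 0.06671 × 39 = 2.6017
  age 11: 0.03736 × 4 = 0.1494
R₀ = 18.6000 + 12.3540 + 6.3900 + 5.9300 + 2.6017 + 0.1494 = 46.0251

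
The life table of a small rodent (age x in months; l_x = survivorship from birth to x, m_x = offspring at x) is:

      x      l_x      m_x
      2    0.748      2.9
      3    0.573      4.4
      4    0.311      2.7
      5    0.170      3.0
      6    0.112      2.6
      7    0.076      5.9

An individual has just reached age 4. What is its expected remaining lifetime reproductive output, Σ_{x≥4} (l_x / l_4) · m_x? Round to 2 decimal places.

l_4 = 0.311. Conditional survival from age 4 to x is l_x / l_4.
  x=4: (0.311/0.311) × 2.7 = 2.7000
  x=5: (0.170/0.311) × 3.0 = 1.6399
  x=6: (0.112/0.311) × 2.6 = 0.9363
  x=7: (0.076/0.311) × 5.9 = 1.4418
Sum = 2.7000 + 1.6399 + 0.9363 + 1.4418 = 6.7180

6.72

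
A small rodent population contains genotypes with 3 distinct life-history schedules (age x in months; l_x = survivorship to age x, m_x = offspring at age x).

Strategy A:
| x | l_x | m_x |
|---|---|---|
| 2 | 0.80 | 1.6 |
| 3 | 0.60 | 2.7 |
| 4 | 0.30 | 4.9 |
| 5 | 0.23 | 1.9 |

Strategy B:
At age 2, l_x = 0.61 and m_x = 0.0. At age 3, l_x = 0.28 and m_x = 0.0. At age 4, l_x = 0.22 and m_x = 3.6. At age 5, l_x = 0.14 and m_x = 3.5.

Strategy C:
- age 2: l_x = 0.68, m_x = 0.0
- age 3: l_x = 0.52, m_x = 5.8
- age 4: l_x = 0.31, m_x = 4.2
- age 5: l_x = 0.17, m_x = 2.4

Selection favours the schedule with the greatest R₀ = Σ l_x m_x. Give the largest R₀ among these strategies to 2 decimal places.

Strategy A: R₀ = 0.80×1.6 + 0.60×2.7 + 0.30×4.9 + 0.23×1.9 = 4.8070
Strategy B: R₀ = 0.61×0.0 + 0.28×0.0 + 0.22×3.6 + 0.14×3.5 = 1.2820
Strategy C: R₀ = 0.68×0.0 + 0.52×5.8 + 0.31×4.2 + 0.17×2.4 = 4.7260
Highest R₀: strategy A with 4.8070.

4.81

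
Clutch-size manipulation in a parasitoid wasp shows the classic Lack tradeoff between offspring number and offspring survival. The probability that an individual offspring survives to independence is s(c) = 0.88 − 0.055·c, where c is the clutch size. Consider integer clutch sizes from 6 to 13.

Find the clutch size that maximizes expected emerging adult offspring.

Expected emerging adult offspring = c × s(c):
  c=6: 6 × 0.550 = 3.300
  c=7: 7 × 0.495 = 3.465
  c=8: 8 × 0.440 = 3.520
  c=9: 9 × 0.385 = 3.465
  c=10: 10 × 0.330 = 3.300
  c=11: 11 × 0.275 = 3.025
  c=12: 12 × 0.220 = 2.640
  c=13: 13 × 0.165 = 2.145
Maximum at c = 8 (3.520 emerging adult offspring).

8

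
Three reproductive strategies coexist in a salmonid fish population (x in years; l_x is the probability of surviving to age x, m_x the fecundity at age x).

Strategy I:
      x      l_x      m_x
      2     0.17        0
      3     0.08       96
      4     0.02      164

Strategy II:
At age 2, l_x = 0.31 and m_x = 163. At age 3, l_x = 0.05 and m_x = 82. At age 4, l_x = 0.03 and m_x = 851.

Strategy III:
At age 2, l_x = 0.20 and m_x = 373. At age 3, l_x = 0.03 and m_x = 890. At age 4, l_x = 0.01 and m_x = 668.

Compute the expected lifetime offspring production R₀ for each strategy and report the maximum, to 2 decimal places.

Strategy I: R₀ = 0.17×0 + 0.08×96 + 0.02×164 = 10.9600
Strategy II: R₀ = 0.31×163 + 0.05×82 + 0.03×851 = 80.1600
Strategy III: R₀ = 0.20×373 + 0.03×890 + 0.01×668 = 107.9800
Highest R₀: strategy III with 107.9800.

107.98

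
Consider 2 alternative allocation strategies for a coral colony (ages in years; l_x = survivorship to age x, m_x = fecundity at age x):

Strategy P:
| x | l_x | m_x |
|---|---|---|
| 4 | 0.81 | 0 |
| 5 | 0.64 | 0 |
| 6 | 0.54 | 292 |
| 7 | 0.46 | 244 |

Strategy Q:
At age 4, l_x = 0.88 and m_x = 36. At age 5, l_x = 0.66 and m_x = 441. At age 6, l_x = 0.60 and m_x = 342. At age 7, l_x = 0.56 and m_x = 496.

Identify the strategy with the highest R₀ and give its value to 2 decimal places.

805.70

Strategy P: R₀ = 0.81×0 + 0.64×0 + 0.54×292 + 0.46×244 = 269.9200
Strategy Q: R₀ = 0.88×36 + 0.66×441 + 0.60×342 + 0.56×496 = 805.7000
Highest R₀: strategy Q with 805.7000.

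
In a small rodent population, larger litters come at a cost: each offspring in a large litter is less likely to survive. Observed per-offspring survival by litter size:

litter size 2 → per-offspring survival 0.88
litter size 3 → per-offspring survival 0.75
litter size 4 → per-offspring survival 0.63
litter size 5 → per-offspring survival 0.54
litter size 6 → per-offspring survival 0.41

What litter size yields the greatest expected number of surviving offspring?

5

Expected surviving offspring = c × s(c):
  c=2: 2 × 0.88 = 1.760
  c=3: 3 × 0.75 = 2.250
  c=4: 4 × 0.63 = 2.520
  c=5: 5 × 0.54 = 2.700
  c=6: 6 × 0.41 = 2.460
Maximum at c = 5 (2.700 surviving offspring).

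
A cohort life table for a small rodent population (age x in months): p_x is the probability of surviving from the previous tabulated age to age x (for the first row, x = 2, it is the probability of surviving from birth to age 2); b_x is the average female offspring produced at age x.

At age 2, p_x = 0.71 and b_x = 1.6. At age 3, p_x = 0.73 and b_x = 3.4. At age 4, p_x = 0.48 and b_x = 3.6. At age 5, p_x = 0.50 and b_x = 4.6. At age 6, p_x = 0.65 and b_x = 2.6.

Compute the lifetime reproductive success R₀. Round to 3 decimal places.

Survivorship from birth: l_x = p_2·p_3·…·p_x.
  l_2 = 0.71000
  l_3 = 0.51830
  l_4 = 0.24878
  l_5 = 0.12439
  l_6 = 0.08085
R₀ = Σ l_x b_x:
  age 2: 0.71000 × 1.6 = 1.1360
  age 3: 0.51830 × 3.4 = 1.7622
  age 4: 0.24878 × 3.6 = 0.8956
  age 5: 0.12439 × 4.6 = 0.5722
  age 6: 0.08085 × 2.6 = 0.2102
R₀ = 1.1360 + 1.7622 + 0.8956 + 0.5722 + 0.2102 = 4.5762

4.576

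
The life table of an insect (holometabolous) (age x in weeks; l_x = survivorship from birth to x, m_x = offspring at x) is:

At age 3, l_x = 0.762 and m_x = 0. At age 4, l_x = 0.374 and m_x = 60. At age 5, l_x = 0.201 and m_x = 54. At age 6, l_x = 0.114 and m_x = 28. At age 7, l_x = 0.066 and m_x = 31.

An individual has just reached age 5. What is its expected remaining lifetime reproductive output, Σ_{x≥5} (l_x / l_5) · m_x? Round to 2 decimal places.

l_5 = 0.201. Conditional survival from age 5 to x is l_x / l_5.
  x=5: (0.201/0.201) × 54 = 54.0000
  x=6: (0.114/0.201) × 28 = 15.8806
  x=7: (0.066/0.201) × 31 = 10.1791
Sum = 54.0000 + 15.8806 + 10.1791 = 80.0597

80.06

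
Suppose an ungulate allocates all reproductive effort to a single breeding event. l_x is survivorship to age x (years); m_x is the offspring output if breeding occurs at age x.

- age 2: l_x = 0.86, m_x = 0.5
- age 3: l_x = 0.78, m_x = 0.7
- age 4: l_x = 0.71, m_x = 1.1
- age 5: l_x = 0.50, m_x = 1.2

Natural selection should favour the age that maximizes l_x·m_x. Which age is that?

Expected offspring if breeding at age x = l_x × m_x:
  age 2: 0.86 × 0.5 = 0.430
  age 3: 0.78 × 0.7 = 0.546
  age 4: 0.71 × 1.1 = 0.781
  age 5: 0.50 × 1.2 = 0.600
Maximum at age 4 (0.781).

4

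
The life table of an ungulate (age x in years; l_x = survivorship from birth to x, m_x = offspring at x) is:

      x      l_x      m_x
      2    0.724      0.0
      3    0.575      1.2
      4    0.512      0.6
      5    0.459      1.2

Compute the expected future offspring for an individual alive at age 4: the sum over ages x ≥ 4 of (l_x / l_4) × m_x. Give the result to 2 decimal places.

1.68

l_4 = 0.512. Conditional survival from age 4 to x is l_x / l_4.
  x=4: (0.512/0.512) × 0.6 = 0.6000
  x=5: (0.459/0.512) × 1.2 = 1.0758
Sum = 0.6000 + 1.0758 = 1.6758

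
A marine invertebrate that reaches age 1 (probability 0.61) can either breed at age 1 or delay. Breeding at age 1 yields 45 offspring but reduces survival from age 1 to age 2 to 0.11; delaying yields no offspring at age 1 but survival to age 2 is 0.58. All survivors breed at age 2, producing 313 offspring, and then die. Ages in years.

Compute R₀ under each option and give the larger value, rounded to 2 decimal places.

breed at age 1: R₀ = 0.61 × (45 + 0.11 × 313) = 0.61 × 79.4300 = 48.4523
delay to age 2: R₀ = 0.61 × (0.58 × 313) = 0.61 × 181.5400 = 110.7394
Higher: delay to age 2 (110.7394).

110.74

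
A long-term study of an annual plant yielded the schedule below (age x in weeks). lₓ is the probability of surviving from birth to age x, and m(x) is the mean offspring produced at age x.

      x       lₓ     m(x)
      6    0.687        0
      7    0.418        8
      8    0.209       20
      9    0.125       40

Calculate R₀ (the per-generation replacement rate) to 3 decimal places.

R₀ = Σ lₓ m(x):
  age 6: 0.687 × 0 = 0.0000
  age 7: 0.418 × 8 = 3.3440
  age 8: 0.209 × 20 = 4.1800
  age 9: 0.125 × 40 = 5.0000
R₀ = 0.0000 + 3.3440 + 4.1800 + 5.0000 = 12.5240

12.524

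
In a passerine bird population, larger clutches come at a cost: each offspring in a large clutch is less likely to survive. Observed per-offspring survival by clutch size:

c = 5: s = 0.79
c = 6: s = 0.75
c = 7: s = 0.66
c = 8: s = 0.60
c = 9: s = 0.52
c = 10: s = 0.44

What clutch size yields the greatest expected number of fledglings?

Expected fledglings = c × s(c):
  c=5: 5 × 0.79 = 3.950
  c=6: 6 × 0.75 = 4.500
  c=7: 7 × 0.66 = 4.620
  c=8: 8 × 0.60 = 4.800
  c=9: 9 × 0.52 = 4.680
  c=10: 10 × 0.44 = 4.400
Maximum at c = 8 (4.800 fledglings).

8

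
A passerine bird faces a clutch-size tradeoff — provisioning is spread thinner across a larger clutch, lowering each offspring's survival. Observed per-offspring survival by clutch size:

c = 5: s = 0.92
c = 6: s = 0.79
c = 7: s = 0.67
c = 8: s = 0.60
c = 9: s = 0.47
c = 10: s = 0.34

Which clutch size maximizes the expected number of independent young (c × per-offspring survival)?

8

Expected independent young = c × s(c):
  c=5: 5 × 0.92 = 4.600
  c=6: 6 × 0.79 = 4.740
  c=7: 7 × 0.67 = 4.690
  c=8: 8 × 0.60 = 4.800
  c=9: 9 × 0.47 = 4.230
  c=10: 10 × 0.34 = 3.400
Maximum at c = 8 (4.800 independent young).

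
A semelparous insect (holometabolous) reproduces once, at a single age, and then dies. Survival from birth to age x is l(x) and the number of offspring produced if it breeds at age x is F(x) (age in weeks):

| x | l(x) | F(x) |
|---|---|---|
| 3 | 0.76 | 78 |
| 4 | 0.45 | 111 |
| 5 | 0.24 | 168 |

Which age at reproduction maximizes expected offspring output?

Expected offspring if breeding at age x = l(x) × F(x):
  age 3: 0.76 × 78 = 59.280
  age 4: 0.45 × 111 = 49.950
  age 5: 0.24 × 168 = 40.320
Maximum at age 3 (59.280).

3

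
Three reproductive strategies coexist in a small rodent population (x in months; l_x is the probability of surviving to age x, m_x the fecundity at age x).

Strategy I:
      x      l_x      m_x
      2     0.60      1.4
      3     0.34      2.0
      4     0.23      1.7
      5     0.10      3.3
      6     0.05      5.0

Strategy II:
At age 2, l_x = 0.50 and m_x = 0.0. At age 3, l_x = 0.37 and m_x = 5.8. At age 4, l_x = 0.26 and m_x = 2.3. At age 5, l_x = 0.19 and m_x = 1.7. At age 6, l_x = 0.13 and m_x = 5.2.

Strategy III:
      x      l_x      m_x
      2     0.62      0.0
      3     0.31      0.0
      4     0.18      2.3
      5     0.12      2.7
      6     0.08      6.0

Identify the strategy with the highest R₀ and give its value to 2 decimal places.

Strategy I: R₀ = 0.60×1.4 + 0.34×2.0 + 0.23×1.7 + 0.10×3.3 + 0.05×5.0 = 2.4910
Strategy II: R₀ = 0.50×0.0 + 0.37×5.8 + 0.26×2.3 + 0.19×1.7 + 0.13×5.2 = 3.7430
Strategy III: R₀ = 0.62×0.0 + 0.31×0.0 + 0.18×2.3 + 0.12×2.7 + 0.08×6.0 = 1.2180
Highest R₀: strategy II with 3.7430.

3.74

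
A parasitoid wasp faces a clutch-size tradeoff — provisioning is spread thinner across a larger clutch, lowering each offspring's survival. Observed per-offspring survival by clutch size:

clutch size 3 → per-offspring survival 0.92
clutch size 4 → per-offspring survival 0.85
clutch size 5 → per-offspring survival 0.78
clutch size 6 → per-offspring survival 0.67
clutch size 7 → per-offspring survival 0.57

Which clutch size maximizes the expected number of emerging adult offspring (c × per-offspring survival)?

6

Expected emerging adult offspring = c × s(c):
  c=3: 3 × 0.92 = 2.760
  c=4: 4 × 0.85 = 3.400
  c=5: 5 × 0.78 = 3.900
  c=6: 6 × 0.67 = 4.020
  c=7: 7 × 0.57 = 3.990
Maximum at c = 6 (4.020 emerging adult offspring).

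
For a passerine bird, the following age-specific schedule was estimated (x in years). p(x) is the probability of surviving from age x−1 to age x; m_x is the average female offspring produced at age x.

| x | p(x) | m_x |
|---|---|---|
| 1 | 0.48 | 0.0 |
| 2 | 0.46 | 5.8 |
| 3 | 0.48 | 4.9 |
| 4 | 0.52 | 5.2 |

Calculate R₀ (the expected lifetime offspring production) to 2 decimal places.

Survivorship from birth: l_x = p_1·p_2·…·p_x.
  l_1 = 0.48000
  l_2 = 0.22080
  l_3 = 0.10598
  l_4 = 0.05511
R₀ = Σ l_x m_x:
  age 1: 0.48000 × 0.0 = 0.0000
  age 2: 0.22080 × 5.8 = 1.2806
  age 3: 0.10598 × 4.9 = 0.5193
  age 4: 0.05511 × 5.2 = 0.2866
R₀ = 0.0000 + 1.2806 + 0.5193 + 0.2866 = 2.0865

2.09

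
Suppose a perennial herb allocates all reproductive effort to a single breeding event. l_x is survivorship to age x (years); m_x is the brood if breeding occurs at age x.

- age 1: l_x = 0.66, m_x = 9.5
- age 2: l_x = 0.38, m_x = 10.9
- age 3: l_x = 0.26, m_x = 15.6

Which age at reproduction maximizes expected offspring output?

Expected offspring if breeding at age x = l_x × m_x:
  age 1: 0.66 × 9.5 = 6.270
  age 2: 0.38 × 10.9 = 4.142
  age 3: 0.26 × 15.6 = 4.056
Maximum at age 1 (6.270).

1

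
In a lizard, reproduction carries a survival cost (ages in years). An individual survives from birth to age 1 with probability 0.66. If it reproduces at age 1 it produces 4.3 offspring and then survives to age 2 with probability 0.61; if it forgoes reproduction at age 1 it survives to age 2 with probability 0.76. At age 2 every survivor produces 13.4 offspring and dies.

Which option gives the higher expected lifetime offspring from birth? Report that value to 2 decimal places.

breed at age 1: R₀ = 0.66 × (4.3 + 0.61 × 13.4) = 0.66 × 12.4740 = 8.2328
delay to age 2: R₀ = 0.66 × (0.76 × 13.4) = 0.66 × 10.1840 = 6.7214
Higher: breed at age 1 (8.2328).

8.23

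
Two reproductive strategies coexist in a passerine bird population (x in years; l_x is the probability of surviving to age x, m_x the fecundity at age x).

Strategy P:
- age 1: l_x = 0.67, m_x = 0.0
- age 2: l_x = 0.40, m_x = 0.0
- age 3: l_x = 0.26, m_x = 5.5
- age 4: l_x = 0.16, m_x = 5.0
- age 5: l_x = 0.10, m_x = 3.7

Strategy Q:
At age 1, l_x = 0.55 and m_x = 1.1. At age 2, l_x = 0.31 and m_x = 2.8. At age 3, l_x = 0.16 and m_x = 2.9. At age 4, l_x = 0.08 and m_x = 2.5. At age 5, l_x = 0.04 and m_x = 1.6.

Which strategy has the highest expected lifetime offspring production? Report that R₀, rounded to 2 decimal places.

Strategy P: R₀ = 0.67×0.0 + 0.40×0.0 + 0.26×5.5 + 0.16×5.0 + 0.10×3.7 = 2.6000
Strategy Q: R₀ = 0.55×1.1 + 0.31×2.8 + 0.16×2.9 + 0.08×2.5 + 0.04×1.6 = 2.2010
Highest R₀: strategy P with 2.6000.

2.60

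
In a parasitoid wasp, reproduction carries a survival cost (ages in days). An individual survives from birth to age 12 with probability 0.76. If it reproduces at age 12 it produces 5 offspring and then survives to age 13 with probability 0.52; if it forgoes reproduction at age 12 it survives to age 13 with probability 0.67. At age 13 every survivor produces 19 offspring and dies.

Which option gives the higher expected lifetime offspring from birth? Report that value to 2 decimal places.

11.31

breed at age 12: R₀ = 0.76 × (5 + 0.52 × 19) = 0.76 × 14.8800 = 11.3088
delay to age 13: R₀ = 0.76 × (0.67 × 19) = 0.76 × 12.7300 = 9.6748
Higher: breed at age 12 (11.3088).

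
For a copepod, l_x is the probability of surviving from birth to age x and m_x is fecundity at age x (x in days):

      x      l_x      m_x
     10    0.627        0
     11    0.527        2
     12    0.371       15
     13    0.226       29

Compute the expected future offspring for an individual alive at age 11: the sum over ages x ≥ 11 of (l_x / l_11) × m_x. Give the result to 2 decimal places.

l_11 = 0.527. Conditional survival from age 11 to x is l_x / l_11.
  x=11: (0.527/0.527) × 2 = 2.0000
  x=12: (0.371/0.527) × 15 = 10.5598
  x=13: (0.226/0.527) × 29 = 12.4364
Sum = 2.0000 + 10.5598 + 12.4364 = 24.9962

25.00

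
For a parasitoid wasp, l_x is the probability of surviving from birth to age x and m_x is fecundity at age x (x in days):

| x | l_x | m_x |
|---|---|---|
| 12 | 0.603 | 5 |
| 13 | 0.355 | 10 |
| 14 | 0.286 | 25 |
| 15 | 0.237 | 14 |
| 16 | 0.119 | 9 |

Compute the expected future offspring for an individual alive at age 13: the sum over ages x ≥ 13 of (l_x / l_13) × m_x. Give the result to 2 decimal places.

l_13 = 0.355. Conditional survival from age 13 to x is l_x / l_13.
  x=13: (0.355/0.355) × 10 = 10.0000
  x=14: (0.286/0.355) × 25 = 20.1408
  x=15: (0.237/0.355) × 14 = 9.3465
  x=16: (0.119/0.355) × 9 = 3.0169
Sum = 10.0000 + 20.1408 + 9.3465 + 3.0169 = 42.5042

42.50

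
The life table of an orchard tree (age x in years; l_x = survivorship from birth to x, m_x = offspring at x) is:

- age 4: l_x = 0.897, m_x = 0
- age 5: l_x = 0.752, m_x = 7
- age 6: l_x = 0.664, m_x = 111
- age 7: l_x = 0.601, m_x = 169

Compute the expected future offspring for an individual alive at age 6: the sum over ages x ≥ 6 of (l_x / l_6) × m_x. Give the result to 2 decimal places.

l_6 = 0.664. Conditional survival from age 6 to x is l_x / l_6.
  x=6: (0.664/0.664) × 111 = 111.0000
  x=7: (0.601/0.664) × 169 = 152.9654
Sum = 111.0000 + 152.9654 = 263.9654

263.97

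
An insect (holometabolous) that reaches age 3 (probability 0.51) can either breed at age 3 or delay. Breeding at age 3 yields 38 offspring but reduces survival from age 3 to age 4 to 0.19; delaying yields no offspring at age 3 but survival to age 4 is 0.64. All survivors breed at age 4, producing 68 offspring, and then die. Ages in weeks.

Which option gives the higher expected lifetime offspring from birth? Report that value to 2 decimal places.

25.97

breed at age 3: R₀ = 0.51 × (38 + 0.19 × 68) = 0.51 × 50.9200 = 25.9692
delay to age 4: R₀ = 0.51 × (0.64 × 68) = 0.51 × 43.5200 = 22.1952
Higher: breed at age 3 (25.9692).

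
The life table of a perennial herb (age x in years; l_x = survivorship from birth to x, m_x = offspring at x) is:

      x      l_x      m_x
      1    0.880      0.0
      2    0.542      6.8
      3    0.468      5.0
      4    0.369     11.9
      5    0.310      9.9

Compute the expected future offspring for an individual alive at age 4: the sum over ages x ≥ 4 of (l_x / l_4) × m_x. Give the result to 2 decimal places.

20.22

l_4 = 0.369. Conditional survival from age 4 to x is l_x / l_4.
  x=4: (0.369/0.369) × 11.9 = 11.9000
  x=5: (0.310/0.369) × 9.9 = 8.3171
Sum = 11.9000 + 8.3171 = 20.2171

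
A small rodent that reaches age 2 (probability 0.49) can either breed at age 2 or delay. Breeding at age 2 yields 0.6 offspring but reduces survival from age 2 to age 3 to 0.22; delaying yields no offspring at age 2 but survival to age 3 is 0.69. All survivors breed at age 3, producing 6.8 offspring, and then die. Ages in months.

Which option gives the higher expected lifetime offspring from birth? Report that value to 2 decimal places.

breed at age 2: R₀ = 0.49 × (0.6 + 0.22 × 6.8) = 0.49 × 2.0960 = 1.0270
delay to age 3: R₀ = 0.49 × (0.69 × 6.8) = 0.49 × 4.6920 = 2.2991
Higher: delay to age 3 (2.2991).

2.30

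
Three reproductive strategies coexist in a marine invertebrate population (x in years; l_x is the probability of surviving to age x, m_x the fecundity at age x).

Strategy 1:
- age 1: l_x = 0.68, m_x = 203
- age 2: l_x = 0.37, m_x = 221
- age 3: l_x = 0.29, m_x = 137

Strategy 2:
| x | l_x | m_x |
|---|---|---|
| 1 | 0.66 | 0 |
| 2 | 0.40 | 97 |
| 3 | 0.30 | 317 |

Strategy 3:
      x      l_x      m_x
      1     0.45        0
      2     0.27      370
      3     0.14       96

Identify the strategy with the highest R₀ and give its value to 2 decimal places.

259.54

Strategy 1: R₀ = 0.68×203 + 0.37×221 + 0.29×137 = 259.5400
Strategy 2: R₀ = 0.66×0 + 0.40×97 + 0.30×317 = 133.9000
Strategy 3: R₀ = 0.45×0 + 0.27×370 + 0.14×96 = 113.3400
Highest R₀: strategy 1 with 259.5400.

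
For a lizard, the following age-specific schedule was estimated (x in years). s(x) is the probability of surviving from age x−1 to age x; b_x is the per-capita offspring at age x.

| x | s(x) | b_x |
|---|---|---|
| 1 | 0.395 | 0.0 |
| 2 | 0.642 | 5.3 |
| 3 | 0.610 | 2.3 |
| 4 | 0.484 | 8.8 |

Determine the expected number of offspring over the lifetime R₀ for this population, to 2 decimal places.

Survivorship from birth: l_x = s_1·s_2·…·s_x.
  l_1 = 0.39500
  l_2 = 0.25359
  l_3 = 0.15469
  l_4 = 0.07487
R₀ = Σ l_x b_x:
  age 1: 0.39500 × 0.0 = 0.0000
  age 2: 0.25359 × 5.3 = 1.3440
  age 3: 0.15469 × 2.3 = 0.3558
  age 4: 0.07487 × 8.8 = 0.6589
R₀ = 0.0000 + 1.3440 + 0.3558 + 0.6589 = 2.3587

2.36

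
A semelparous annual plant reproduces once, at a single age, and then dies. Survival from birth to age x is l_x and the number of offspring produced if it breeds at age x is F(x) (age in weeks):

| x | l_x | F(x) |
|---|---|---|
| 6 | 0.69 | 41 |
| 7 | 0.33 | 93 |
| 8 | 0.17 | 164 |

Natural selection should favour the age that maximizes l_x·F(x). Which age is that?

7

Expected offspring if breeding at age x = l_x × F(x):
  age 6: 0.69 × 41 = 28.290
  age 7: 0.33 × 93 = 30.690
  age 8: 0.17 × 164 = 27.880
Maximum at age 7 (30.690).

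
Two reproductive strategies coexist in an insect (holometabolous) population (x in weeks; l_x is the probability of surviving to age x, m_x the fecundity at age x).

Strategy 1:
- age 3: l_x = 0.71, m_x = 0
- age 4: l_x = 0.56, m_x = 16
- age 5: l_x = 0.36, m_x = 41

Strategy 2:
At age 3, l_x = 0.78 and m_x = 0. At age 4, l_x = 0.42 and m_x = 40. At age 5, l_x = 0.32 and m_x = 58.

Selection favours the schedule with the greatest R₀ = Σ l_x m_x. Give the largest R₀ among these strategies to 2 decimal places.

Strategy 1: R₀ = 0.71×0 + 0.56×16 + 0.36×41 = 23.7200
Strategy 2: R₀ = 0.78×0 + 0.42×40 + 0.32×58 = 35.3600
Highest R₀: strategy 2 with 35.3600.

35.36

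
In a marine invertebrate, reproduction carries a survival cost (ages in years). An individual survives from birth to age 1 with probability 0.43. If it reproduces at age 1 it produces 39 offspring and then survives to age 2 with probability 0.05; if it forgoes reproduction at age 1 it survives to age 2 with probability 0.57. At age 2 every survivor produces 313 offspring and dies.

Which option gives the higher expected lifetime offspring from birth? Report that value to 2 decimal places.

breed at age 1: R₀ = 0.43 × (39 + 0.05 × 313) = 0.43 × 54.6500 = 23.4995
delay to age 2: R₀ = 0.43 × (0.57 × 313) = 0.43 × 178.4100 = 76.7163
Higher: delay to age 2 (76.7163).

76.72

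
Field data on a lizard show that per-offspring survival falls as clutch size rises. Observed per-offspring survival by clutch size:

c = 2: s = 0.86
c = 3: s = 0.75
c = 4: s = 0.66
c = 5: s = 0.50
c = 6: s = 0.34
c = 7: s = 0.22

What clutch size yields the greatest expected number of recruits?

Expected recruits = c × s(c):
  c=2: 2 × 0.86 = 1.720
  c=3: 3 × 0.75 = 2.250
  c=4: 4 × 0.66 = 2.640
  c=5: 5 × 0.50 = 2.500
  c=6: 6 × 0.34 = 2.040
  c=7: 7 × 0.22 = 1.540
Maximum at c = 4 (2.640 recruits).

4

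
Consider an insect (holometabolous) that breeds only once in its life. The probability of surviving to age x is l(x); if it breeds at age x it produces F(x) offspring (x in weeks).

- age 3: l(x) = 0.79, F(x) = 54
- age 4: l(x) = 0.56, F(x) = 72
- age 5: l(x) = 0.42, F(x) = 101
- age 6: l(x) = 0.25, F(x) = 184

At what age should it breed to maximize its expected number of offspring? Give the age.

6

Expected offspring if breeding at age x = l(x) × F(x):
  age 3: 0.79 × 54 = 42.660
  age 4: 0.56 × 72 = 40.320
  age 5: 0.42 × 101 = 42.420
  age 6: 0.25 × 184 = 46.000
Maximum at age 6 (46.000).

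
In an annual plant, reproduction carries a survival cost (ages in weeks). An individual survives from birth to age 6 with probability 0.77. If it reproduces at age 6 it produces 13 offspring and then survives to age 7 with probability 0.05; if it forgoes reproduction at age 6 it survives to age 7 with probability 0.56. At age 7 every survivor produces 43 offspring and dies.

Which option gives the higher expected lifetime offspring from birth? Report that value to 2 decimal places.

18.54

breed at age 6: R₀ = 0.77 × (13 + 0.05 × 43) = 0.77 × 15.1500 = 11.6655
delay to age 7: R₀ = 0.77 × (0.56 × 43) = 0.77 × 24.0800 = 18.5416
Higher: delay to age 7 (18.5416).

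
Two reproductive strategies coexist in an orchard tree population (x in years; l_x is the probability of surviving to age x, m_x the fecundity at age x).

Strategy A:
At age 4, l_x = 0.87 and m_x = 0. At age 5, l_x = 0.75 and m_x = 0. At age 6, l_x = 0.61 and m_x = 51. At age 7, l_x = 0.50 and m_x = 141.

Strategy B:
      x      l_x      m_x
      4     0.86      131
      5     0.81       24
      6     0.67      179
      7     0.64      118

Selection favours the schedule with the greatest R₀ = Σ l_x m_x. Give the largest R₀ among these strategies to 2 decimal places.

327.55

Strategy A: R₀ = 0.87×0 + 0.75×0 + 0.61×51 + 0.50×141 = 101.6100
Strategy B: R₀ = 0.86×131 + 0.81×24 + 0.67×179 + 0.64×118 = 327.5500
Highest R₀: strategy B with 327.5500.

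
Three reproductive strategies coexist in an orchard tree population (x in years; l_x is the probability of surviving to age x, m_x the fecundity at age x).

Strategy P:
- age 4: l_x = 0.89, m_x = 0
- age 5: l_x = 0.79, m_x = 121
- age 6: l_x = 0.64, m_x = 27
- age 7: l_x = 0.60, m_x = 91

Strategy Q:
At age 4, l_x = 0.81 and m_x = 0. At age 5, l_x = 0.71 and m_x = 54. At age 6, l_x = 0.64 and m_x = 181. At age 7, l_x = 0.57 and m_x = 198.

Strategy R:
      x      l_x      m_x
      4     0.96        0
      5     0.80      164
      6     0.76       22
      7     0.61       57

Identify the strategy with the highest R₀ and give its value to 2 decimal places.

267.04

Strategy P: R₀ = 0.89×0 + 0.79×121 + 0.64×27 + 0.60×91 = 167.4700
Strategy Q: R₀ = 0.81×0 + 0.71×54 + 0.64×181 + 0.57×198 = 267.0400
Strategy R: R₀ = 0.96×0 + 0.80×164 + 0.76×22 + 0.61×57 = 182.6900
Highest R₀: strategy Q with 267.0400.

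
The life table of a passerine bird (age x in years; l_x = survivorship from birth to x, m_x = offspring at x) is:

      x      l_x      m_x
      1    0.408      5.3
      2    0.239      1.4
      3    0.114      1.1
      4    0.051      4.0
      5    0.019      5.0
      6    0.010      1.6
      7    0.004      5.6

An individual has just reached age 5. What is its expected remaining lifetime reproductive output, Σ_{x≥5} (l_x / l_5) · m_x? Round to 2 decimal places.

7.02

l_5 = 0.019. Conditional survival from age 5 to x is l_x / l_5.
  x=5: (0.019/0.019) × 5.0 = 5.0000
  x=6: (0.010/0.019) × 1.6 = 0.8421
  x=7: (0.004/0.019) × 5.6 = 1.1789
Sum = 5.0000 + 0.8421 + 1.1789 = 7.0211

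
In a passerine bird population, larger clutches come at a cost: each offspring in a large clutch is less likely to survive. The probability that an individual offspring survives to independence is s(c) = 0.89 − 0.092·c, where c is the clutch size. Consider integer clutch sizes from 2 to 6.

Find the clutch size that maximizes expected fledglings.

Expected fledglings = c × s(c):
  c=2: 2 × 0.706 = 1.412
  c=3: 3 × 0.614 = 1.842
  c=4: 4 × 0.522 = 2.088
  c=5: 5 × 0.430 = 2.150
  c=6: 6 × 0.338 = 2.028
Maximum at c = 5 (2.150 fledglings).

5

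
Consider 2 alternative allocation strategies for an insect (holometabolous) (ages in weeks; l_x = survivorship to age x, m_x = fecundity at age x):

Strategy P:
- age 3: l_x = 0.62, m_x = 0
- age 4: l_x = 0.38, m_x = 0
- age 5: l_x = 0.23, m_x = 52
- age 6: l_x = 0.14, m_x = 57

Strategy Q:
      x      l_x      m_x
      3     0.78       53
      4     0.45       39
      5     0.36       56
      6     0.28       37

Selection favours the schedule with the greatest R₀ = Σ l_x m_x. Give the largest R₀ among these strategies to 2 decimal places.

89.41

Strategy P: R₀ = 0.62×0 + 0.38×0 + 0.23×52 + 0.14×57 = 19.9400
Strategy Q: R₀ = 0.78×53 + 0.45×39 + 0.36×56 + 0.28×37 = 89.4100
Highest R₀: strategy Q with 89.4100.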